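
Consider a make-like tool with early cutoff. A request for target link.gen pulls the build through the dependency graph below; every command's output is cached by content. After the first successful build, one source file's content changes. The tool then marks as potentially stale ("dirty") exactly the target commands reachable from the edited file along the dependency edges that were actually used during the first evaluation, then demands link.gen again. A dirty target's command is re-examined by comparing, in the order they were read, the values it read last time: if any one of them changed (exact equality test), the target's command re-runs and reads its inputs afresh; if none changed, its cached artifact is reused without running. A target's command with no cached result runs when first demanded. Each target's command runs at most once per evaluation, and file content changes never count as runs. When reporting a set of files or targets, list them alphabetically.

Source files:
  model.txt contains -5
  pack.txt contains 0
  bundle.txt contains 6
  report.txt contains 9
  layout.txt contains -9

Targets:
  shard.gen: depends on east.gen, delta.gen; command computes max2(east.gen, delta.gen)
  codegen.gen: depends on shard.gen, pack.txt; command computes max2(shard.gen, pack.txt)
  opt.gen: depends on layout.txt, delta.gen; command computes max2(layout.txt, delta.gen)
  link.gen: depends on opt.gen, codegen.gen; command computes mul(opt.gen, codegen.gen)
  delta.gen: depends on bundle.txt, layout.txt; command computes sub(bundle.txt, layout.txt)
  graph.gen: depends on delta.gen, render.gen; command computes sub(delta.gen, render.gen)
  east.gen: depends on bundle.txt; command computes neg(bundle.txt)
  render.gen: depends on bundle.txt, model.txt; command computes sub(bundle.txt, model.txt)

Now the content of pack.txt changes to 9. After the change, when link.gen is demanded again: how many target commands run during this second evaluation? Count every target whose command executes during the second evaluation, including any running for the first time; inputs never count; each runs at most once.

First demand of the output computes:
  delta.gen = sub(6, -9) = 15
  east.gen = neg(6) = -6
  opt.gen = max2(-9, 15) = 15
  shard.gen = max2(-6, 15) = 15
  codegen.gen = max2(15, 0) = 15
  link.gen = mul(15, 15) = 225

After the edit, cleaning proceeds:
  codegen.gen: a read changed (pack.txt 0->9) — executes, giving 15 — identical to its old value.
  link.gen: dirty, but its reads are unchanged (opt.gen unchanged, codegen.gen unchanged); cached 225 stands.

Note the absorption at codegen.gen: it re-runs yet its value is the same, leaving the output's value untouched.

1 target commands run: codegen.gen.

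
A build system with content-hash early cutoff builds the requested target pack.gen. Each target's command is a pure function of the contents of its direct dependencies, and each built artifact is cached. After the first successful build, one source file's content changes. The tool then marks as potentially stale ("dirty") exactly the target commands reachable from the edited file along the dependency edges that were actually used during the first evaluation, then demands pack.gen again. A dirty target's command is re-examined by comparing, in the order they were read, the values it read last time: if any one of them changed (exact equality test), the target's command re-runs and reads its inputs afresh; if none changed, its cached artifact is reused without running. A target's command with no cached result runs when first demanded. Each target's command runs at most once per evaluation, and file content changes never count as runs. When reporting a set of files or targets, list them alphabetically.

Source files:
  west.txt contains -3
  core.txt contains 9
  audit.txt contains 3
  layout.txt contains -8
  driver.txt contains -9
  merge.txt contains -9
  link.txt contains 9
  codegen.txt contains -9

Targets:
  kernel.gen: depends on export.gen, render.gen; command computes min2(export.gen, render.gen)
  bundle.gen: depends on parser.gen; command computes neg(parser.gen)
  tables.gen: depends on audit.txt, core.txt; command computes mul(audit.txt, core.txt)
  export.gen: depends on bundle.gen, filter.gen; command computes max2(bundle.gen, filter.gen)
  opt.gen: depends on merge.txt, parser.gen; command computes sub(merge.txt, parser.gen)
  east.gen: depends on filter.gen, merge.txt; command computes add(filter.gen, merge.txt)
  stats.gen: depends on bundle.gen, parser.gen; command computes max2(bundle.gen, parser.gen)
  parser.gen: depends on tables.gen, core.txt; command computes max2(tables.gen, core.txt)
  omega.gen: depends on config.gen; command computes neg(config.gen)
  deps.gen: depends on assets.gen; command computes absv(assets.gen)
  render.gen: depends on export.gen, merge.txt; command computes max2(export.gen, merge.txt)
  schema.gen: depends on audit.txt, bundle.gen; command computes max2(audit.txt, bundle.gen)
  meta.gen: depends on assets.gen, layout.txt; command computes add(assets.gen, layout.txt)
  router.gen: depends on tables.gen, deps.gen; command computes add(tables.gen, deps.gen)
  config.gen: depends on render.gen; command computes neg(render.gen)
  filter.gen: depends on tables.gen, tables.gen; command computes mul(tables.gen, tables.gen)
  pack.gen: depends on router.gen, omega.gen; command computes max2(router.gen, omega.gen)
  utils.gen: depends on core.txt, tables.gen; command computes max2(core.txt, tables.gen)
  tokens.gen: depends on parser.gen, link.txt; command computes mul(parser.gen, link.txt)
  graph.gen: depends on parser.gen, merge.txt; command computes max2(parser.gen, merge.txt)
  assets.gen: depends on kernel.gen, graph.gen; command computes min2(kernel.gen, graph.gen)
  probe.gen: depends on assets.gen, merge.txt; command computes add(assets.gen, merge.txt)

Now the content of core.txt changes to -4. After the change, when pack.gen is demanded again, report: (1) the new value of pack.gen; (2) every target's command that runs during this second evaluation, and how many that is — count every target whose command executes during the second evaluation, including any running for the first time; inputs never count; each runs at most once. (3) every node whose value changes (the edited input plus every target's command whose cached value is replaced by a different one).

First evaluation (everything demanded from the output):
  tables.gen = mul(3, 9) = 27
  filter.gen = mul(27, 27) = 729
  parser.gen = max2(27, 9) = 27
  bundle.gen = neg(27) = -27
  export.gen = max2(-27, 729) = 729
  graph.gen = max2(27, -9) = 27
  render.gen = max2(729, -9) = 729
  config.gen = neg(729) = -729
  kernel.gen = min2(729, 729) = 729
  assets.gen = min2(729, 27) = 27
  deps.gen = absv(27) = 27
  omega.gen = neg(-729) = 729
  router.gen = add(27, 27) = 54
  pack.gen = max2(54, 729) = 729

Propagation after the edit:
  tables.gen: runs — core.txt 9->-4; result -12.
  filter.gen: runs — tables.gen 27->-12; tables.gen 27->-12; result 144.
  parser.gen: runs — tables.gen 27->-12; core.txt 9->-4; result -4.
  bundle.gen: runs — parser.gen 27->-4; result 4.
  export.gen: runs — bundle.gen -27->4; filter.gen 729->144; result 144.
  graph.gen: runs — parser.gen 27->-4; result -4.
  render.gen: runs — export.gen 729->144; result 144.
  config.gen: runs — render.gen 729->144; result -144.
  kernel.gen: runs — export.gen 729->144; render.gen 729->144; result 144.
  assets.gen: runs — kernel.gen 729->144; graph.gen 27->-4; result -4.
  deps.gen: runs — assets.gen 27->-4; result 4.
  omega.gen: runs — config.gen -729->-144; result 144.
  router.gen: runs — tables.gen 27->-12; deps.gen 27->4; result -8.
  pack.gen: runs — router.gen 54->-8; omega.gen 729->144; result 144.

New value of pack.gen: 144.
Target commands that run: assets.gen, bundle.gen, config.gen, deps.gen, export.gen, filter.gen, graph.gen, kernel.gen, omega.gen, pack.gen, parser.gen, render.gen, router.gen, tables.gen — 14 in total.
Values that change: assets.gen, bundle.gen, config.gen, core.txt, deps.gen, export.gen, filter.gen, graph.gen, kernel.gen, omega.gen, pack.gen, parser.gen, render.gen, router.gen, tables.gen.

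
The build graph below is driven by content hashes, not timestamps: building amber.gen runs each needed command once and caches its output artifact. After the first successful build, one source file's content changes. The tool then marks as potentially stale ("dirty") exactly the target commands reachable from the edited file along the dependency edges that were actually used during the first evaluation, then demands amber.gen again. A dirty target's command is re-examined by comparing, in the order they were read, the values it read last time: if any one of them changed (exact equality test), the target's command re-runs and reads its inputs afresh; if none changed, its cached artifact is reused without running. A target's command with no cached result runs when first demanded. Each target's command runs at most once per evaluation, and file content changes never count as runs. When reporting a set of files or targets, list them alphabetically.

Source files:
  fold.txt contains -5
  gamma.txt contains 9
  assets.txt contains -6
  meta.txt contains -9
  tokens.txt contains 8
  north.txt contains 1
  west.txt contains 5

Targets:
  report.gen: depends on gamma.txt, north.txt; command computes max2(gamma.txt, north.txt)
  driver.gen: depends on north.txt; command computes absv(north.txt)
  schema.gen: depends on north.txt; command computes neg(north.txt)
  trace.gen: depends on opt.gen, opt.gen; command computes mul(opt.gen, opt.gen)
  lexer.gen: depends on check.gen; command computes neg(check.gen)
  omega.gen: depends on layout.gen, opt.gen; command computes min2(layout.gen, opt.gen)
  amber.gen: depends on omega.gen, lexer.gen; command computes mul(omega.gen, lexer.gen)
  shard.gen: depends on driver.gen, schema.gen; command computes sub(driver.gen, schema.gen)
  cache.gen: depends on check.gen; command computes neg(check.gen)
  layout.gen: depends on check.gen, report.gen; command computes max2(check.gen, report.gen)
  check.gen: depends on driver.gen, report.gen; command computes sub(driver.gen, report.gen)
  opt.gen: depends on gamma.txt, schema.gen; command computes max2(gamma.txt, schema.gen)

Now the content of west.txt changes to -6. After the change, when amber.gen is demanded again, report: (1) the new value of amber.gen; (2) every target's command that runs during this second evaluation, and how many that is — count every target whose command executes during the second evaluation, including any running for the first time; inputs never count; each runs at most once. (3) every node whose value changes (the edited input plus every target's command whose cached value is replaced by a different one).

amber.gen now evaluates to 72.
Run set: none (0 run).
Changed values: west.txt.
The important point: nothing the output needs ever reads west.txt, so the edit is invisible to it.

Initial pass — values computed on the first demand:
  driver.gen = absv(1) = 1
  report.gen = max2(9, 1) = 9
  check.gen = sub(1, 9) = -8
  layout.gen = max2(-8, 9) = 9
  lexer.gen = neg(-8) = 8
  schema.gen = neg(1) = -1
  opt.gen = max2(9, -1) = 9
  omega.gen = min2(9, 9) = 9
  amber.gen = mul(9, 8) = 72

Second demand — change propagation:
  no demanded computation ever read west.txt, so the edit dirties nothing and nothing runs.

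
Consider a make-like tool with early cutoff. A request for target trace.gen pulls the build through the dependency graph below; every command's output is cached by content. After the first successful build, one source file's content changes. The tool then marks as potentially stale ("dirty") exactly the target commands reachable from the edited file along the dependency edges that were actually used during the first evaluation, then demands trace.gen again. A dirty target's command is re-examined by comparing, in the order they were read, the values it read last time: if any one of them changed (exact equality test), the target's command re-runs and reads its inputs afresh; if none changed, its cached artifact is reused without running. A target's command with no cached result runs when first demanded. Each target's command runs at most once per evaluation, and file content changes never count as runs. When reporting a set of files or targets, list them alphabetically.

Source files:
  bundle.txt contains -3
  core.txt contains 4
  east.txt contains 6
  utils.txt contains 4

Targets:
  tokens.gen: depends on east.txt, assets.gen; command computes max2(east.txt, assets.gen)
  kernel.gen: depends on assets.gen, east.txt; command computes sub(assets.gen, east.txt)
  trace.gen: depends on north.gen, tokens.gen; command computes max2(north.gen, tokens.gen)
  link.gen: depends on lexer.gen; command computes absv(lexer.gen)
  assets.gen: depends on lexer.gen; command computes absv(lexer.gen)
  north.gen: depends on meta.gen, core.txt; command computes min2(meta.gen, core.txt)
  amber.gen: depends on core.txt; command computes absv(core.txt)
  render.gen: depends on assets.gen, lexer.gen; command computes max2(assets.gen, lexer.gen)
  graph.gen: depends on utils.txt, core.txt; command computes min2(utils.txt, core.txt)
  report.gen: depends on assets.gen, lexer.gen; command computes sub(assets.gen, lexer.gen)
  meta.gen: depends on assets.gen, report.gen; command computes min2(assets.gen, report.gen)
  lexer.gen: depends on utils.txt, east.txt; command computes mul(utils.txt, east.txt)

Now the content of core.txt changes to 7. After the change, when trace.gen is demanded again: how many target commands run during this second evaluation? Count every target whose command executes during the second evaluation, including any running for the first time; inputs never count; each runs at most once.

First demand of the output computes:
  lexer.gen = mul(4, 6) = 24
  assets.gen = absv(24) = 24
  report.gen = sub(24, 24) = 0
  meta.gen = min2(24, 0) = 0
  north.gen = min2(0, 4) = 0
  tokens.gen = max2(6, 24) = 24
  trace.gen = max2(0, 24) = 24

After the edit, cleaning proceeds:
  north.gen: a read changed (core.txt 4->7) — executes, giving 0 — identical to its old value.
  trace.gen: dirty, but its reads are unchanged (north.gen unchanged, tokens.gen unchanged); cached 24 stands.

Note the absorption at north.gen: it re-runs yet its value is the same, leaving the output's value untouched.

1 target commands run: north.gen.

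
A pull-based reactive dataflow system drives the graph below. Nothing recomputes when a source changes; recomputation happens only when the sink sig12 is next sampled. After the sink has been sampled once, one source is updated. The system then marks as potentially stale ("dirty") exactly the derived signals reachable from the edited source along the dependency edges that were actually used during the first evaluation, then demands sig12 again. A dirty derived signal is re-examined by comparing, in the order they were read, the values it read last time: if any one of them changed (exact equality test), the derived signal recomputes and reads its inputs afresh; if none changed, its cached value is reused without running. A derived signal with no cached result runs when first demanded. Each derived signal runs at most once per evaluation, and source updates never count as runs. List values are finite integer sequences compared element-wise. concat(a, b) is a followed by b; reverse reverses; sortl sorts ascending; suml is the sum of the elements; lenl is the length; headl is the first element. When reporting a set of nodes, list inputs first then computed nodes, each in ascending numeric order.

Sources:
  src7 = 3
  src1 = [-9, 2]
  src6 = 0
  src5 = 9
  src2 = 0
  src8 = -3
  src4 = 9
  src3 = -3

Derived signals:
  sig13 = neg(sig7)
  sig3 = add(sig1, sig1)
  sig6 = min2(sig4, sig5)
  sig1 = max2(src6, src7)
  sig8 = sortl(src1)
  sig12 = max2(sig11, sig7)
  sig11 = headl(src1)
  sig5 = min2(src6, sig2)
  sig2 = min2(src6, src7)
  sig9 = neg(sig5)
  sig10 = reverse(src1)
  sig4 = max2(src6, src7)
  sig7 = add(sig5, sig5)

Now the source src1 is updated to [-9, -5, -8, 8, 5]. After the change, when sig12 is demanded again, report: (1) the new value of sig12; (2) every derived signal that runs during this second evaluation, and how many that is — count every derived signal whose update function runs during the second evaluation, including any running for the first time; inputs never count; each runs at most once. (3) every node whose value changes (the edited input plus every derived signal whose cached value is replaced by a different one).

New value of sig12: 0.
Derived signals that run: sig11 — 1 in total.
Values that change: src1.
Key observation: the change is absorbed at sig11 — it re-runs but produces the same value, and the output's value is unchanged.

First evaluation (everything demanded from the output):
  sig2 = min2(0, 3) = 0
  sig5 = min2(0, 0) = 0
  sig7 = add(0, 0) = 0
  sig11 = headl([-9, 2]) = -9
  sig12 = max2(-9, 0) = 0

Propagation after the edit:
  sig11: runs — src1 [-9, 2]->[-9, -5, -8, 8, 5]; result -9 (same value as before).
  sig12: checked — values it read are unchanged (sig11 unchanged, sig7 unchanged); reused cached 0 without running.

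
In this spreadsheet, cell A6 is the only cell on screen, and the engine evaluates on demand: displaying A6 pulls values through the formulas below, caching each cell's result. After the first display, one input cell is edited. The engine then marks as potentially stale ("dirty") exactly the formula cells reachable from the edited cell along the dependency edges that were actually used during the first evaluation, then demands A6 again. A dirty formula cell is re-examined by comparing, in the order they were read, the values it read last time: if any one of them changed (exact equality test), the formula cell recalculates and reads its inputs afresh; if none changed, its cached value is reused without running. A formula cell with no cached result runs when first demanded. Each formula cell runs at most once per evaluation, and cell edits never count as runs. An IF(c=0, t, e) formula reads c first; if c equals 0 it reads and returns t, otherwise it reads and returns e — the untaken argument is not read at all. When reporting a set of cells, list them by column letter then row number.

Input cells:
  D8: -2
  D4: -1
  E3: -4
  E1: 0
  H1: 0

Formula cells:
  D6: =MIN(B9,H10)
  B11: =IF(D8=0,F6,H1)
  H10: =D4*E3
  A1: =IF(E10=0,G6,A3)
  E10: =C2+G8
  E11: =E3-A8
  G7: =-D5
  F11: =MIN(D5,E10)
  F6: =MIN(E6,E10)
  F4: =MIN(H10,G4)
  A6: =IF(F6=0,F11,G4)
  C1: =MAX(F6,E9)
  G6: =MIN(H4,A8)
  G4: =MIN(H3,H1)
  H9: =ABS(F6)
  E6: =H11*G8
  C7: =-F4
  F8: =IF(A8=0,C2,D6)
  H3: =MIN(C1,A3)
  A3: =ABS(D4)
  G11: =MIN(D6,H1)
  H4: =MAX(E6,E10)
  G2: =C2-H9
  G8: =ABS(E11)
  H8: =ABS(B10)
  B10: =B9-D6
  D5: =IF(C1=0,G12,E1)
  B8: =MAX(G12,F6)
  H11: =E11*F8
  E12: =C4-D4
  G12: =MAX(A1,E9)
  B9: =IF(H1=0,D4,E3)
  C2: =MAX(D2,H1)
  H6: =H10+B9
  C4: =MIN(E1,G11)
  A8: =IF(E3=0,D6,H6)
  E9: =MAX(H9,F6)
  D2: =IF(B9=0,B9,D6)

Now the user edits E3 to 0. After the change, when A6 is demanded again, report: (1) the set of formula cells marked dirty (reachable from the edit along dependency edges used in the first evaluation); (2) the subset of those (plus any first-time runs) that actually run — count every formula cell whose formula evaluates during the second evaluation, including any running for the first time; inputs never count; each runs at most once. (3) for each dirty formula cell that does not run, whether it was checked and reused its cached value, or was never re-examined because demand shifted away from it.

Dirty set: A6, A8, C1, C2, D2, D6, E6, E9, E10, E11, F6, F8, G4, G8, H3, H6, H9, H10, H11.
Run set: A6, A8, C1, D6, E6, E9, E10, E11, F6, F8, G8, H3, H9, H10, H11 (15 run).
Re-examined without running (cache reused): C2, D2, G4.
Left stale — demand moved off them: H6.
The important point: the flipped condition redirects demand; H6 is left stale, never re-checked.

Initial pass — values computed on the first demand:
  A3 = ABS(-1) = 1
  B9 = IF(H1=0: H1=0 -> then branch D4) = -1
  H10 = -1 * -4 = 4
  D6 = MIN(-1, 4) = -1
  D2 = IF(B9=0: B9=-1 -> else branch D6) = -1
  C2 = MAX(-1, 0) = 0
  H6 = 4 + -1 = 3
  A8 = IF(E3=0: E3=-4 -> else branch H6) = 3
  E11 = -4 - 3 = -7
  F8 = IF(A8=0: A8=3 -> else branch D6) = -1
  G8 = ABS(-7) = 7
  E10 = 0 + 7 = 7
  H11 = -7 * -1 = 7
  E6 = 7 * 7 = 49
  F6 = MIN(49, 7) = 7
  H9 = ABS(7) = 7
  E9 = MAX(7, 7) = 7
  C1 = MAX(7, 7) = 7
  H3 = MIN(7, 1) = 1
  G4 = MIN(1, 0) = 0
  A6 = IF(F6=0: F6=7 -> else branch G4) = 0

Second demand — change propagation:
  H10: re-runs because E3 -4->0; new result 0.
  D6: re-runs because H10 4->0; new result -1 (unchanged).
  D2: re-examined; everything it read last time is the same (B9 unchanged, D6 unchanged) — cache -1 kept, no run.
  C2: re-examined; everything it read last time is the same (D2 unchanged, H1 unchanged) — cache 0 kept, no run.
  H6: dirty yet unreached — the second evaluation never asks for it.
  A8: re-runs because E3 -4->0; new result -1.
  E11: re-runs because E3 -4->0; A8 3->-1; new result 1.
  F8: re-runs because A8 3->-1; new result -1 (unchanged).
  G8: re-runs because E11 -7->1; new result 1.
  E10: re-runs because G8 7->1; new result 1.
  H11: re-runs because E11 -7->1; new result -1.
  E6: re-runs because H11 7->-1; G8 7->1; new result -1.
  F6: re-runs because E6 49->-1; E10 7->1; new result -1.
  H9: re-runs because F6 7->-1; new result 1.
  E9: re-runs because H9 7->1; F6 7->-1; new result 1.
  C1: re-runs because F6 7->-1; E9 7->1; new result 1.
  H3: re-runs because C1 7->1; new result 1 (unchanged).
  G4: re-examined; everything it read last time is the same (H3 unchanged, H1 unchanged) — cache 0 kept, no run.
  A6: re-runs because F6 7->-1; new result 0 (unchanged).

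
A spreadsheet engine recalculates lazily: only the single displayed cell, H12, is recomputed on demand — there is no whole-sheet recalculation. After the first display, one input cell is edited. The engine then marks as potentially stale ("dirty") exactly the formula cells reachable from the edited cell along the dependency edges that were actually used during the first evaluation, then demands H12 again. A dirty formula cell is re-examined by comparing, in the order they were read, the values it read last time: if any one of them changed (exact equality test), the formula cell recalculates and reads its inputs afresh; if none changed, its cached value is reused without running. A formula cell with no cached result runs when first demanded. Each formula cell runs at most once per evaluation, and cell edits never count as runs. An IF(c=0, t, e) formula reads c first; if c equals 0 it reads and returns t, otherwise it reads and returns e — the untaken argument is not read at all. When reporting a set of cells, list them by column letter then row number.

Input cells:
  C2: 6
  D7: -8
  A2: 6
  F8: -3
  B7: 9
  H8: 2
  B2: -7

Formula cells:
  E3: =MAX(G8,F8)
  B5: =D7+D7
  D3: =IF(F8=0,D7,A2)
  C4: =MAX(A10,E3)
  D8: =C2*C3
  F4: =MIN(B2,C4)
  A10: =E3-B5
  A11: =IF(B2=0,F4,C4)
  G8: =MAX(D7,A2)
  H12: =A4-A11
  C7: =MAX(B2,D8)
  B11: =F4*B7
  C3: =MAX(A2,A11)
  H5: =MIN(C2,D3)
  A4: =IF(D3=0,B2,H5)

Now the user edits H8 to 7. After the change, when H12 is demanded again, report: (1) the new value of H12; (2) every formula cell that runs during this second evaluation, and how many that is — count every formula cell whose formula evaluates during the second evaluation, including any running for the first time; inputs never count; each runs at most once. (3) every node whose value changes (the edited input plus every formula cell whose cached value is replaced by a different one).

New value of H12: -16.
Formula cells that run: none — 0 in total.
Values that change: H8.
Key observation: H8 is never demanded by the output, so the edit triggers no recomputation at all.

First evaluation (everything demanded from the output):
  B5 = -8 + -8 = -16
  D3 = IF(F8=0: F8=-3 -> else branch A2) = 6
  G8 = MAX(-8, 6) = 6
  E3 = MAX(6, -3) = 6
  A10 = 6 - -16 = 22
  C4 = MAX(22, 6) = 22
  A11 = IF(B2=0: B2=-7 -> else branch C4) = 22
  H5 = MIN(6, 6) = 6
  A4 = IF(D3=0: D3=6 -> else branch H5) = 6
  H12 = 6 - 22 = -16

Propagation after the edit:
  H8 feeds no computation that the output demands — nothing is marked dirty and nothing runs.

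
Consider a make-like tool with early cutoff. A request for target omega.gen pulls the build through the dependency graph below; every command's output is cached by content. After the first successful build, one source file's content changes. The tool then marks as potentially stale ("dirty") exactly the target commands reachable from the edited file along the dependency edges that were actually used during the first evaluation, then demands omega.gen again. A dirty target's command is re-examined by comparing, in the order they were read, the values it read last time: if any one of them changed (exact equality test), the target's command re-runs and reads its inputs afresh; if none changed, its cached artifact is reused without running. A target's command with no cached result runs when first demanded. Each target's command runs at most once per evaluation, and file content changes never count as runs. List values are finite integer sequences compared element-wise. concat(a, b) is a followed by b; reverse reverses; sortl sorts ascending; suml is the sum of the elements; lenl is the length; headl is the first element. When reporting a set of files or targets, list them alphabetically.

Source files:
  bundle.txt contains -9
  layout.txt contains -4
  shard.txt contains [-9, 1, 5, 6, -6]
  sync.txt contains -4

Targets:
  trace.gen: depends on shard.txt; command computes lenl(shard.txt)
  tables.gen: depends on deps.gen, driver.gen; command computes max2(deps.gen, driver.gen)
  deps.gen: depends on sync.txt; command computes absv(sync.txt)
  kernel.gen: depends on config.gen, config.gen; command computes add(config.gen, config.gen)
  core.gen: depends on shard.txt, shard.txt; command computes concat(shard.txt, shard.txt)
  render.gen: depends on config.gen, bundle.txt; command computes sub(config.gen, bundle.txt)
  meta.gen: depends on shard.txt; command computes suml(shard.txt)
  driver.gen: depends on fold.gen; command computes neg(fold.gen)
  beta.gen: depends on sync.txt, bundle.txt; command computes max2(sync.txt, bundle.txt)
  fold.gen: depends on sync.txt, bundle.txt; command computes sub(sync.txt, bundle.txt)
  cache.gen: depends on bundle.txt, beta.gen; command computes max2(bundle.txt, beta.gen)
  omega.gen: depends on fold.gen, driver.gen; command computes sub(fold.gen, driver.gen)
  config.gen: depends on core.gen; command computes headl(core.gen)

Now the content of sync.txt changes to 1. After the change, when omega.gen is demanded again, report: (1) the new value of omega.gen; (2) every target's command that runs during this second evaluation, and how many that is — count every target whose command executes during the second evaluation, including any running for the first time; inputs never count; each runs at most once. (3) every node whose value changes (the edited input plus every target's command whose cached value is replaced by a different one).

Demanding omega.gen again yields 20.
3 target commands run: driver.gen, fold.gen, omega.gen.
The nodes whose values change: driver.gen, fold.gen, omega.gen, sync.txt.

First demand of the output computes:
  fold.gen = sub(-4, -9) = 5
  driver.gen = neg(5) = -5
  omega.gen = sub(5, -5) = 10

After the edit, cleaning proceeds:
  fold.gen: a read changed (sync.txt -4->1) — executes, giving 10.
  driver.gen: a read changed (fold.gen 5->10) — executes, giving -10.
  omega.gen: a read changed (fold.gen 5->10; driver.gen -5->-10) — executes, giving 20.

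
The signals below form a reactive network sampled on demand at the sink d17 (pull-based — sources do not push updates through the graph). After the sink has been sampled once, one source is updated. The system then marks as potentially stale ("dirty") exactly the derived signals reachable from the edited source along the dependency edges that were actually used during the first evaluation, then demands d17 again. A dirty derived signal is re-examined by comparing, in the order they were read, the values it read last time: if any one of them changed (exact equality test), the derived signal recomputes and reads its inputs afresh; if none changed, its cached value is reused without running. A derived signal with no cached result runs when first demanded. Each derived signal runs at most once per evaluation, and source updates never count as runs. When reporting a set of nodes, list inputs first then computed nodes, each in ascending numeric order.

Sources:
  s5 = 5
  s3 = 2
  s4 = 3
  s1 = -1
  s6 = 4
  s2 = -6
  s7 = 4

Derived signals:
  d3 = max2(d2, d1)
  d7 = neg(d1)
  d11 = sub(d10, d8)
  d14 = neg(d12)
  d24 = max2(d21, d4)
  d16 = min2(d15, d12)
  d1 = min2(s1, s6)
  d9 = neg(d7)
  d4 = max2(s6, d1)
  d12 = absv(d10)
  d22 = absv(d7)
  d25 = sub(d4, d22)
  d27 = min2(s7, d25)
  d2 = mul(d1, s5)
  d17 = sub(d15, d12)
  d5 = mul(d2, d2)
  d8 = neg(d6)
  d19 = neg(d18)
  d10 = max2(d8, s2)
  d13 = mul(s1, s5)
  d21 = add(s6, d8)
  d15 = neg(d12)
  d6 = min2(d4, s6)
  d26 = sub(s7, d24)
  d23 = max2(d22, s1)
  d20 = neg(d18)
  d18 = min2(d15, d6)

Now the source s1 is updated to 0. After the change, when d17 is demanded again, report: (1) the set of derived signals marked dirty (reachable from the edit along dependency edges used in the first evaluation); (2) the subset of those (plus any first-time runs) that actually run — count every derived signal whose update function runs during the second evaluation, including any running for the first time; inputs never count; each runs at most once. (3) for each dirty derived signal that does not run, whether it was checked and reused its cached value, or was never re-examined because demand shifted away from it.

Dirty set: d1, d4, d6, d8, d10, d12, d15, d17.
Run set: d1, d4 (2 run).
Re-examined without running (cache reused): d6, d8, d10, d12, d15, d17.
The important point: d4 recomputes to an identical value, and the output ends up unchanged.

Initial pass — values computed on the first demand:
  d1 = min2(-1, 4) = -1
  d4 = max2(4, -1) = 4
  d6 = min2(4, 4) = 4
  d8 = neg(4) = -4
  d10 = max2(-4, -6) = -4
  d12 = absv(-4) = 4
  d15 = neg(4) = -4
  d17 = sub(-4, 4) = -8

Second demand — change propagation:
  d1: re-runs because s1 -1->0; new result 0.
  d4: re-runs because d1 -1->0; new result 4 (unchanged).
  d6: re-examined; everything it read last time is the same (d4 unchanged, s6 unchanged) — cache 4 kept, no run.
  d8: re-examined; everything it read last time is the same (d6 unchanged) — cache -4 kept, no run.
  d10: re-examined; everything it read last time is the same (d8 unchanged, s2 unchanged) — cache -4 kept, no run.
  d12: re-examined; everything it read last time is the same (d10 unchanged) — cache 4 kept, no run.
  d15: re-examined; everything it read last time is the same (d12 unchanged) — cache -4 kept, no run.
  d17: re-examined; everything it read last time is the same (d15 unchanged, d12 unchanged) — cache -8 kept, no run.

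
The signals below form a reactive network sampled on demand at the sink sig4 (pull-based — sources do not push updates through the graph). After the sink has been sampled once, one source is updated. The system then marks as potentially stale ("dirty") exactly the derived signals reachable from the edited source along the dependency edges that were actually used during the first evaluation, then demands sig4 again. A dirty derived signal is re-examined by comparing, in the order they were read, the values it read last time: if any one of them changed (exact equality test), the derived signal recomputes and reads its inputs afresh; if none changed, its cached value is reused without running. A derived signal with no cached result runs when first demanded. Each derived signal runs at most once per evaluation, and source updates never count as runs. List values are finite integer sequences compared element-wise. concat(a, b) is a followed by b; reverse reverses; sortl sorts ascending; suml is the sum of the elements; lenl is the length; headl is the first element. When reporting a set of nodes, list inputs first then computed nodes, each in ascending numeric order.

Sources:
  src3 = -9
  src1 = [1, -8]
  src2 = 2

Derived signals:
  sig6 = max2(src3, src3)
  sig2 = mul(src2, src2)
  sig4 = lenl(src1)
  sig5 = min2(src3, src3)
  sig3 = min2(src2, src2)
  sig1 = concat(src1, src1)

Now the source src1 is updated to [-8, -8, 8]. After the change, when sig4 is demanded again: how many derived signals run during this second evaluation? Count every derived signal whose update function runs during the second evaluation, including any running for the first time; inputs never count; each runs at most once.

Initial pass — values computed on the first demand:
  sig4 = lenl([1, -8]) = 2

Second demand — change propagation:
  sig4: re-runs because src1 [1, -8]->[-8, -8, 8]; new result 3.

Run set: sig4 (1 run).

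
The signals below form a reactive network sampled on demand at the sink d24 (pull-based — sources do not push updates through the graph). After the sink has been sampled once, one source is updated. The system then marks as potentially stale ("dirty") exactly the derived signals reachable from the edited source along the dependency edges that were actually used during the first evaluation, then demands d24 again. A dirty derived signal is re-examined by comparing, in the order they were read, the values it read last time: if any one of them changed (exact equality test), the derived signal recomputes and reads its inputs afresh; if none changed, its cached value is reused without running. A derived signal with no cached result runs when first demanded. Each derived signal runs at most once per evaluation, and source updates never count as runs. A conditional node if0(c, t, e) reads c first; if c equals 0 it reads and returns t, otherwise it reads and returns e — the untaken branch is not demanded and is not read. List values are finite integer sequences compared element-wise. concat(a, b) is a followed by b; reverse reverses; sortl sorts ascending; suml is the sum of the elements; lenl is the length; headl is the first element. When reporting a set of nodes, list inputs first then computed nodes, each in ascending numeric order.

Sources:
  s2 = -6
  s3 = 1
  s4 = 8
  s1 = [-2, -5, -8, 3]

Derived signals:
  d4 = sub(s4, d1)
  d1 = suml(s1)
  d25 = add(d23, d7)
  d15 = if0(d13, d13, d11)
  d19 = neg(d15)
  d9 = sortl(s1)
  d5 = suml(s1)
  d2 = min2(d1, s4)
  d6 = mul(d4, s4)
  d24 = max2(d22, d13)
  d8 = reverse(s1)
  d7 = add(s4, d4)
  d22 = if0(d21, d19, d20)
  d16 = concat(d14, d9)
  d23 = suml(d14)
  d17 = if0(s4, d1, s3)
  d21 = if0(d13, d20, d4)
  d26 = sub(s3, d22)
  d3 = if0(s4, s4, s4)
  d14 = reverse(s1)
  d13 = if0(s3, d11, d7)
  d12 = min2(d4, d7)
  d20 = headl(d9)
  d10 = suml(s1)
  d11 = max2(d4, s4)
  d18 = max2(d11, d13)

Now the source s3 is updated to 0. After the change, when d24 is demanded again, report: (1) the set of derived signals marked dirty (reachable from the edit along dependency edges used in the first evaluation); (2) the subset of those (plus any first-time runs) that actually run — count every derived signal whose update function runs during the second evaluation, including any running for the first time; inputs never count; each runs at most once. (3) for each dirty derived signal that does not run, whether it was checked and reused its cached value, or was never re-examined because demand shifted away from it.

Dirty set: d13, d21, d22, d24.
Run set: d11, d13, d21, d24 (4 run).
Re-examined without running (cache reused): d22.
The important point: the flipped condition pulls in fresh nodes; d11 runs for the first time.

Initial pass — values computed on the first demand:
  d1 = suml([-2, -5, -8, 3]) = -12
  d4 = sub(8, -12) = 20
  d7 = add(8, 20) = 28
  d9 = sortl([-2, -5, -8, 3]) = [-8, -5, -2, 3]
  d13 = if0(s3=1 -> else branch d7) = 28
  d20 = headl([-8, -5, -2, 3]) = -8
  d21 = if0(d13=28 -> else branch d4) = 20
  d22 = if0(d21=20 -> else branch d20) = -8
  d24 = max2(-8, 28) = 28

Second demand — change propagation:
  d11: newly demanded (no cache) — executes and yields 20.
  d13: re-runs because s3 1->0; new result 20.
  d21: re-runs because d13 28->20; new result 20 (unchanged).
  d22: re-examined; everything it read last time is the same (d21 unchanged, d20 unchanged) — cache -8 kept, no run.
  d24: re-runs because d13 28->20; new result 20.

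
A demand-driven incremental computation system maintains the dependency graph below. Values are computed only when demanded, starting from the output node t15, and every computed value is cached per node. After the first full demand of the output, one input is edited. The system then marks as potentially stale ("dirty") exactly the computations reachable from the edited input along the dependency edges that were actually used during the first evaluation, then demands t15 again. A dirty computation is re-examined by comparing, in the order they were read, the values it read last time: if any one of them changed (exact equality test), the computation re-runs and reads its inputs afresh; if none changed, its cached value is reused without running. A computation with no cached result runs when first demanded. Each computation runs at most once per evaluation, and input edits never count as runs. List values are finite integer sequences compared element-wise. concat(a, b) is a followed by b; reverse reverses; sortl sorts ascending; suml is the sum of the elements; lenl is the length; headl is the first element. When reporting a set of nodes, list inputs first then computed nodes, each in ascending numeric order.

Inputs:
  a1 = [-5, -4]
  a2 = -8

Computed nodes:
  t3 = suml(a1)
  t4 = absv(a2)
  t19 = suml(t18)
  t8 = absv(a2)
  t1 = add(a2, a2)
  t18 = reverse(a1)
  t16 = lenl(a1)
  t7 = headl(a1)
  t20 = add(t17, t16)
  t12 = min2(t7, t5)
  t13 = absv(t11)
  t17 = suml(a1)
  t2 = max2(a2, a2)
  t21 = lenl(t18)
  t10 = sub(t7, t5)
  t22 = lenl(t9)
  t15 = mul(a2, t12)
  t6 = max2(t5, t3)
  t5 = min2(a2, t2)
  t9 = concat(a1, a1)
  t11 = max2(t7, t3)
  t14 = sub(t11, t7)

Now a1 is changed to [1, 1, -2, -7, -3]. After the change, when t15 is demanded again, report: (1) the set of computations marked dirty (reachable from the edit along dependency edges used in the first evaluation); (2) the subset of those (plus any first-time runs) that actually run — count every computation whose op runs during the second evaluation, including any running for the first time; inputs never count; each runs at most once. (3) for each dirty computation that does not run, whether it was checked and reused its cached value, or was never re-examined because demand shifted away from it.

First evaluation (everything demanded from the output):
  t2 = max2(-8, -8) = -8
  t5 = min2(-8, -8) = -8
  t7 = headl([-5, -4]) = -5
  t12 = min2(-5, -8) = -8
  t15 = mul(-8, -8) = 64

Propagation after the edit:
  t7: runs — a1 [-5, -4]->[1, 1, -2, -7, -3]; result 1.
  t12: runs — t7 -5->1; result -8 (same value as before).
  t15: checked — values it read are unchanged (a2 unchanged, t12 unchanged); reused cached 64 without running.

Key observation: the change is absorbed at t12 — it re-runs but produces the same value, and the output's value is unchanged.

Marked dirty: t7, t12, t15.
Computations that run: t7, t12 — 2 in total.
Checked but reused from cache: t15.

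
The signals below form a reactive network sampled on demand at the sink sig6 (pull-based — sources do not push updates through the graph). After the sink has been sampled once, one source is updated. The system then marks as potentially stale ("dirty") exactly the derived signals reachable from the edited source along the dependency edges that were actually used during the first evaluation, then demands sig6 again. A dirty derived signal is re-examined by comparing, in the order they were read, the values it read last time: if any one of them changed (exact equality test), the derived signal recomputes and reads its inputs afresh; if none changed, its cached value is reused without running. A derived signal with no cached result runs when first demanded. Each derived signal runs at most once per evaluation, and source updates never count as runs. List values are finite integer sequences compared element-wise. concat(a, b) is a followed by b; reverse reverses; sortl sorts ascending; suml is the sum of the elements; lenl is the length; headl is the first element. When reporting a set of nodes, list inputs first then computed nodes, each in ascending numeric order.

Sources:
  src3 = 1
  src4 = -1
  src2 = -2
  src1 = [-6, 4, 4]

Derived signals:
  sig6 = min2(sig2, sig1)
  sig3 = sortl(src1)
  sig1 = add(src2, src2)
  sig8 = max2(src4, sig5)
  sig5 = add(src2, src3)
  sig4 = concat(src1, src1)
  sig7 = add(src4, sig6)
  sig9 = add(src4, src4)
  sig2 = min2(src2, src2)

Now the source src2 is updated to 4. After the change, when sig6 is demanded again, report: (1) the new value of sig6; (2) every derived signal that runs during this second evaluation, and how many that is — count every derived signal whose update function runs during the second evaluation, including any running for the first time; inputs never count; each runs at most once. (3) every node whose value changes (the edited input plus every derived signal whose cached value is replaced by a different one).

Initial pass — values computed on the first demand:
  sig1 = add(-2, -2) = -4
  sig2 = min2(-2, -2) = -2
  sig6 = min2(-2, -4) = -4

Second demand — change propagation:
  sig1: re-runs because src2 -2->4; src2 -2->4; new result 8.
  sig2: re-runs because src2 -2->4; src2 -2->4; new result 4.
  sig6: re-runs because sig2 -2->4; sig1 -4->8; new result 4.

sig6 now evaluates to 4.
Run set: sig1, sig2, sig6 (3 run).
Changed values: src2, sig1, sig2, sig6.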